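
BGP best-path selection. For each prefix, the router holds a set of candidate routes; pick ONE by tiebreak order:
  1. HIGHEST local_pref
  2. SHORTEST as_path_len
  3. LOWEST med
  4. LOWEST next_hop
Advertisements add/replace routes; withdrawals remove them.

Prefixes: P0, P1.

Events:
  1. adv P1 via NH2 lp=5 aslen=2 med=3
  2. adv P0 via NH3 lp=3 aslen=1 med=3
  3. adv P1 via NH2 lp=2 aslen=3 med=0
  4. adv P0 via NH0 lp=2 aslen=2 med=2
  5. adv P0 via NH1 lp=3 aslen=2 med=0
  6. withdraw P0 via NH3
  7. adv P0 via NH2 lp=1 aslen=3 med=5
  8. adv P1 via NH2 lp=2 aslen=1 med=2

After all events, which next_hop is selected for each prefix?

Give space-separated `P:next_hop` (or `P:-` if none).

Op 1: best P0=- P1=NH2
Op 2: best P0=NH3 P1=NH2
Op 3: best P0=NH3 P1=NH2
Op 4: best P0=NH3 P1=NH2
Op 5: best P0=NH3 P1=NH2
Op 6: best P0=NH1 P1=NH2
Op 7: best P0=NH1 P1=NH2
Op 8: best P0=NH1 P1=NH2

Answer: P0:NH1 P1:NH2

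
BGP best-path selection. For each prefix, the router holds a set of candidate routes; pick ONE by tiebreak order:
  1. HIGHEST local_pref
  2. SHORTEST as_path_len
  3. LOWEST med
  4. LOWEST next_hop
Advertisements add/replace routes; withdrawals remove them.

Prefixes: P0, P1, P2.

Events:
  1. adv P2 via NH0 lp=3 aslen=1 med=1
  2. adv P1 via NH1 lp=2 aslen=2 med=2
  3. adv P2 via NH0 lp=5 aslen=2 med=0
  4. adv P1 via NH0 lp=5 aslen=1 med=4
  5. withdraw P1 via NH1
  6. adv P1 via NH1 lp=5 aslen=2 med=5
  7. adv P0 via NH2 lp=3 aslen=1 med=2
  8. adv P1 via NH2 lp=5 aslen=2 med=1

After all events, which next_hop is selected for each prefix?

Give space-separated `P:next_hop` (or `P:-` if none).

Answer: P0:NH2 P1:NH0 P2:NH0

Derivation:
Op 1: best P0=- P1=- P2=NH0
Op 2: best P0=- P1=NH1 P2=NH0
Op 3: best P0=- P1=NH1 P2=NH0
Op 4: best P0=- P1=NH0 P2=NH0
Op 5: best P0=- P1=NH0 P2=NH0
Op 6: best P0=- P1=NH0 P2=NH0
Op 7: best P0=NH2 P1=NH0 P2=NH0
Op 8: best P0=NH2 P1=NH0 P2=NH0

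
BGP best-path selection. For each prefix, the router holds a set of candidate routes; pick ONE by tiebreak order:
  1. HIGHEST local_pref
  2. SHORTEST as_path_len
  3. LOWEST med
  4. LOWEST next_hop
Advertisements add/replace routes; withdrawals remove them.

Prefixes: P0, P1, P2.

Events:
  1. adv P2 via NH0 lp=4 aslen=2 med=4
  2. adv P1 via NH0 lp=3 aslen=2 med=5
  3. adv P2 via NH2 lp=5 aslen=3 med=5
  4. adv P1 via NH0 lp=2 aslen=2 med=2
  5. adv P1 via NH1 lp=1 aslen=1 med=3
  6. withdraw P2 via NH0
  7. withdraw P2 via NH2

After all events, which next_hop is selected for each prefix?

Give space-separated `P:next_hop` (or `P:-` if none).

Op 1: best P0=- P1=- P2=NH0
Op 2: best P0=- P1=NH0 P2=NH0
Op 3: best P0=- P1=NH0 P2=NH2
Op 4: best P0=- P1=NH0 P2=NH2
Op 5: best P0=- P1=NH0 P2=NH2
Op 6: best P0=- P1=NH0 P2=NH2
Op 7: best P0=- P1=NH0 P2=-

Answer: P0:- P1:NH0 P2:-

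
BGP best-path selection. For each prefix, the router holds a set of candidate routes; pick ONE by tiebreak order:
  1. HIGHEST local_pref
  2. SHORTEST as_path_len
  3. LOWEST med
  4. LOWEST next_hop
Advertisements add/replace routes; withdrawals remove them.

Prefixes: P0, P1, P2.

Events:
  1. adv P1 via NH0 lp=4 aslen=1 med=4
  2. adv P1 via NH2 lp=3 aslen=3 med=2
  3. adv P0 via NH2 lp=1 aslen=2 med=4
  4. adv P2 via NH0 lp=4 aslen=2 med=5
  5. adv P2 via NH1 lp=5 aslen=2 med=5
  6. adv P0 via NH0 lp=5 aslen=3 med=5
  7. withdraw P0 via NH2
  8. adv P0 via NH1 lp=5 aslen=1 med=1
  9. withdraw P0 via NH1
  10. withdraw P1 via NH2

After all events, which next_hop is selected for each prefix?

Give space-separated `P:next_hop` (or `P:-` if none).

Op 1: best P0=- P1=NH0 P2=-
Op 2: best P0=- P1=NH0 P2=-
Op 3: best P0=NH2 P1=NH0 P2=-
Op 4: best P0=NH2 P1=NH0 P2=NH0
Op 5: best P0=NH2 P1=NH0 P2=NH1
Op 6: best P0=NH0 P1=NH0 P2=NH1
Op 7: best P0=NH0 P1=NH0 P2=NH1
Op 8: best P0=NH1 P1=NH0 P2=NH1
Op 9: best P0=NH0 P1=NH0 P2=NH1
Op 10: best P0=NH0 P1=NH0 P2=NH1

Answer: P0:NH0 P1:NH0 P2:NH1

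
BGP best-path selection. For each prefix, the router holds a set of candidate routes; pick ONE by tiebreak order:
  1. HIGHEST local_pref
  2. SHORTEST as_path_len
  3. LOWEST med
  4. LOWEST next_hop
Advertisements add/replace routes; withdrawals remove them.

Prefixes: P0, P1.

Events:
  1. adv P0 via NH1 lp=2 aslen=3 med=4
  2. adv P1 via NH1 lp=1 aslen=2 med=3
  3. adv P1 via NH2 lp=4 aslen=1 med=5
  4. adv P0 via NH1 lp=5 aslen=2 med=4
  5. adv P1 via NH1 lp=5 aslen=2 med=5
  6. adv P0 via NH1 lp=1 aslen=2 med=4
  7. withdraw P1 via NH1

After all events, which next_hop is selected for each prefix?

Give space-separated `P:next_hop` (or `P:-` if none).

Op 1: best P0=NH1 P1=-
Op 2: best P0=NH1 P1=NH1
Op 3: best P0=NH1 P1=NH2
Op 4: best P0=NH1 P1=NH2
Op 5: best P0=NH1 P1=NH1
Op 6: best P0=NH1 P1=NH1
Op 7: best P0=NH1 P1=NH2

Answer: P0:NH1 P1:NH2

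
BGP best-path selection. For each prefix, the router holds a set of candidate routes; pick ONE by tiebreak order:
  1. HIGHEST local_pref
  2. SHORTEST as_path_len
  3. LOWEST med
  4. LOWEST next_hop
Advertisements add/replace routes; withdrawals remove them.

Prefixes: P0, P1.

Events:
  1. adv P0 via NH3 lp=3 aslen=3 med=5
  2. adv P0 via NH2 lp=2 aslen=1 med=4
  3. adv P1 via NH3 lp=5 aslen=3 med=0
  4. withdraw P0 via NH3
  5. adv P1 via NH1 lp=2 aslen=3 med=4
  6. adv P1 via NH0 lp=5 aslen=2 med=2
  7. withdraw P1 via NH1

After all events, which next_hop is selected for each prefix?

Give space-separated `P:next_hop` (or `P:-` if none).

Answer: P0:NH2 P1:NH0

Derivation:
Op 1: best P0=NH3 P1=-
Op 2: best P0=NH3 P1=-
Op 3: best P0=NH3 P1=NH3
Op 4: best P0=NH2 P1=NH3
Op 5: best P0=NH2 P1=NH3
Op 6: best P0=NH2 P1=NH0
Op 7: best P0=NH2 P1=NH0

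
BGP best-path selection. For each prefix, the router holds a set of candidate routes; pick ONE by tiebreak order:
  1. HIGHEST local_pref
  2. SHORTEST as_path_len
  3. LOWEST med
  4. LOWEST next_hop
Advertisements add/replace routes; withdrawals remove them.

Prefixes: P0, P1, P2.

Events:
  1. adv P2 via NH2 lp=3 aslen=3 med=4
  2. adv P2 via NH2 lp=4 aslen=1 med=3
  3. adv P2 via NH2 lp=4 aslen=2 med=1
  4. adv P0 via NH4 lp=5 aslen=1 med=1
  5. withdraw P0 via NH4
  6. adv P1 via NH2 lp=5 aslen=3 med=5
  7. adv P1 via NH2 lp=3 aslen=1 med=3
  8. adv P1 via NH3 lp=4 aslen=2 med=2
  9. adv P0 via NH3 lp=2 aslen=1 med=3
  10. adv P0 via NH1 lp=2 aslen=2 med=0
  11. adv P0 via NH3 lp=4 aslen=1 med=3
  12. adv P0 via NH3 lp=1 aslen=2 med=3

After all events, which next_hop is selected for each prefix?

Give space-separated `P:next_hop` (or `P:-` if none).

Answer: P0:NH1 P1:NH3 P2:NH2

Derivation:
Op 1: best P0=- P1=- P2=NH2
Op 2: best P0=- P1=- P2=NH2
Op 3: best P0=- P1=- P2=NH2
Op 4: best P0=NH4 P1=- P2=NH2
Op 5: best P0=- P1=- P2=NH2
Op 6: best P0=- P1=NH2 P2=NH2
Op 7: best P0=- P1=NH2 P2=NH2
Op 8: best P0=- P1=NH3 P2=NH2
Op 9: best P0=NH3 P1=NH3 P2=NH2
Op 10: best P0=NH3 P1=NH3 P2=NH2
Op 11: best P0=NH3 P1=NH3 P2=NH2
Op 12: best P0=NH1 P1=NH3 P2=NH2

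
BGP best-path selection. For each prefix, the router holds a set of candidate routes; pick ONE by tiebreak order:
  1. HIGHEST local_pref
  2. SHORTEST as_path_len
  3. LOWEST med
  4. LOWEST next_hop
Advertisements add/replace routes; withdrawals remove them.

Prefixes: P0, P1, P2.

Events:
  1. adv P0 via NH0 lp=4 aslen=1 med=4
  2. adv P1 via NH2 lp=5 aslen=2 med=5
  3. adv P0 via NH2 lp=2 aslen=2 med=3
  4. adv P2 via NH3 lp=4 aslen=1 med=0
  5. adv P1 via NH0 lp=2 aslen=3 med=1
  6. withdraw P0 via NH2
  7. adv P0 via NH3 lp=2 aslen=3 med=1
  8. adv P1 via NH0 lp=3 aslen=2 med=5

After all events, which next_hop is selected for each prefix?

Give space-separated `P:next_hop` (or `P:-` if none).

Answer: P0:NH0 P1:NH2 P2:NH3

Derivation:
Op 1: best P0=NH0 P1=- P2=-
Op 2: best P0=NH0 P1=NH2 P2=-
Op 3: best P0=NH0 P1=NH2 P2=-
Op 4: best P0=NH0 P1=NH2 P2=NH3
Op 5: best P0=NH0 P1=NH2 P2=NH3
Op 6: best P0=NH0 P1=NH2 P2=NH3
Op 7: best P0=NH0 P1=NH2 P2=NH3
Op 8: best P0=NH0 P1=NH2 P2=NH3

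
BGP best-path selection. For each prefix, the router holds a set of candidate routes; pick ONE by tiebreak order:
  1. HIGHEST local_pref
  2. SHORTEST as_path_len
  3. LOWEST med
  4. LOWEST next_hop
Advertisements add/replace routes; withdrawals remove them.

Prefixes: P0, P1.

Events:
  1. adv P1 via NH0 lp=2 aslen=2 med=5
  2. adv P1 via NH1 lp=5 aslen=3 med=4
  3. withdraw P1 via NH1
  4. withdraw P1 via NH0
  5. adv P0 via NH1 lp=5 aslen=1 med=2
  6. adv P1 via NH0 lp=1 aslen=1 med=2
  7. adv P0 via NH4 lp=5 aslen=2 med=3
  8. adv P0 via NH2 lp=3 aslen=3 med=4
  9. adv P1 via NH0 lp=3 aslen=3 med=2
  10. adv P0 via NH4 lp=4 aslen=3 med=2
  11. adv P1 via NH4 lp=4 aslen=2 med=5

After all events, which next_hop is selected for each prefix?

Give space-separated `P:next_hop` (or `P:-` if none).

Op 1: best P0=- P1=NH0
Op 2: best P0=- P1=NH1
Op 3: best P0=- P1=NH0
Op 4: best P0=- P1=-
Op 5: best P0=NH1 P1=-
Op 6: best P0=NH1 P1=NH0
Op 7: best P0=NH1 P1=NH0
Op 8: best P0=NH1 P1=NH0
Op 9: best P0=NH1 P1=NH0
Op 10: best P0=NH1 P1=NH0
Op 11: best P0=NH1 P1=NH4

Answer: P0:NH1 P1:NH4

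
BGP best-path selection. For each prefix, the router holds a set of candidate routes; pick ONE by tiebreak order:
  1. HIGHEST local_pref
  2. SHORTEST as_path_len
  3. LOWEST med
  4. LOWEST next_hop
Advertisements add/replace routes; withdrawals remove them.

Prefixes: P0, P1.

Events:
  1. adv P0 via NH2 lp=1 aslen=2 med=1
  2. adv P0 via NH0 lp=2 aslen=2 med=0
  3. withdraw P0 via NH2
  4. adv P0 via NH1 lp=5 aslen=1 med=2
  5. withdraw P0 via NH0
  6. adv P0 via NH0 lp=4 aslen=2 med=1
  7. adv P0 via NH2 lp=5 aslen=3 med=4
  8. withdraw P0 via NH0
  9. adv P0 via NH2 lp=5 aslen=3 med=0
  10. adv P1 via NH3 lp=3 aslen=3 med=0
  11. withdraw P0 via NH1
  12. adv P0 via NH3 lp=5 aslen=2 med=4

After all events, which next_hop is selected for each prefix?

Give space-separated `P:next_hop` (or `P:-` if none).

Op 1: best P0=NH2 P1=-
Op 2: best P0=NH0 P1=-
Op 3: best P0=NH0 P1=-
Op 4: best P0=NH1 P1=-
Op 5: best P0=NH1 P1=-
Op 6: best P0=NH1 P1=-
Op 7: best P0=NH1 P1=-
Op 8: best P0=NH1 P1=-
Op 9: best P0=NH1 P1=-
Op 10: best P0=NH1 P1=NH3
Op 11: best P0=NH2 P1=NH3
Op 12: best P0=NH3 P1=NH3

Answer: P0:NH3 P1:NH3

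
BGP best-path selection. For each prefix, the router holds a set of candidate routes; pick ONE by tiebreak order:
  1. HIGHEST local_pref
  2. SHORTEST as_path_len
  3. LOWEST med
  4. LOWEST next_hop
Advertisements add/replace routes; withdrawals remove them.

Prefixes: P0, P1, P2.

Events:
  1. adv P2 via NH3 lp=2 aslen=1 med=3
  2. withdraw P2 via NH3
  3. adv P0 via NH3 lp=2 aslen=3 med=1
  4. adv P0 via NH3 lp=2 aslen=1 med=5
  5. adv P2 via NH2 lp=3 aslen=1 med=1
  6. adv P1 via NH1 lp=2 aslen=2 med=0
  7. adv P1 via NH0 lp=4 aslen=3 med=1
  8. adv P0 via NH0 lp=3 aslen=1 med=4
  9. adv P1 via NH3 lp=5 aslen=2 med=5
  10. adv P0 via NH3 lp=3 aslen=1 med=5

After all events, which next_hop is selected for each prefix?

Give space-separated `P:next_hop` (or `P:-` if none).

Answer: P0:NH0 P1:NH3 P2:NH2

Derivation:
Op 1: best P0=- P1=- P2=NH3
Op 2: best P0=- P1=- P2=-
Op 3: best P0=NH3 P1=- P2=-
Op 4: best P0=NH3 P1=- P2=-
Op 5: best P0=NH3 P1=- P2=NH2
Op 6: best P0=NH3 P1=NH1 P2=NH2
Op 7: best P0=NH3 P1=NH0 P2=NH2
Op 8: best P0=NH0 P1=NH0 P2=NH2
Op 9: best P0=NH0 P1=NH3 P2=NH2
Op 10: best P0=NH0 P1=NH3 P2=NH2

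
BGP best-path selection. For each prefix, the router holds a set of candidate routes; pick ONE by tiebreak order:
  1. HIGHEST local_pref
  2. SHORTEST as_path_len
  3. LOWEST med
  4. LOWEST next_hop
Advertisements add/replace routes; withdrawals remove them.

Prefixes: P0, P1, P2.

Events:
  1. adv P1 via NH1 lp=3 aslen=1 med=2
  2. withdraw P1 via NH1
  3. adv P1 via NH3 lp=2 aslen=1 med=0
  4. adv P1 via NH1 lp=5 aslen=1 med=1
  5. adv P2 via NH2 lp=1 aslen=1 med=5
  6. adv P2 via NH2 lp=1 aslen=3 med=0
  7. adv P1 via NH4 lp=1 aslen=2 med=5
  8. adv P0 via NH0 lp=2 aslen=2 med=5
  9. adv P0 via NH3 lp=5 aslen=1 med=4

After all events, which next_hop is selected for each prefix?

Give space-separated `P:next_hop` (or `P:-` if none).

Op 1: best P0=- P1=NH1 P2=-
Op 2: best P0=- P1=- P2=-
Op 3: best P0=- P1=NH3 P2=-
Op 4: best P0=- P1=NH1 P2=-
Op 5: best P0=- P1=NH1 P2=NH2
Op 6: best P0=- P1=NH1 P2=NH2
Op 7: best P0=- P1=NH1 P2=NH2
Op 8: best P0=NH0 P1=NH1 P2=NH2
Op 9: best P0=NH3 P1=NH1 P2=NH2

Answer: P0:NH3 P1:NH1 P2:NH2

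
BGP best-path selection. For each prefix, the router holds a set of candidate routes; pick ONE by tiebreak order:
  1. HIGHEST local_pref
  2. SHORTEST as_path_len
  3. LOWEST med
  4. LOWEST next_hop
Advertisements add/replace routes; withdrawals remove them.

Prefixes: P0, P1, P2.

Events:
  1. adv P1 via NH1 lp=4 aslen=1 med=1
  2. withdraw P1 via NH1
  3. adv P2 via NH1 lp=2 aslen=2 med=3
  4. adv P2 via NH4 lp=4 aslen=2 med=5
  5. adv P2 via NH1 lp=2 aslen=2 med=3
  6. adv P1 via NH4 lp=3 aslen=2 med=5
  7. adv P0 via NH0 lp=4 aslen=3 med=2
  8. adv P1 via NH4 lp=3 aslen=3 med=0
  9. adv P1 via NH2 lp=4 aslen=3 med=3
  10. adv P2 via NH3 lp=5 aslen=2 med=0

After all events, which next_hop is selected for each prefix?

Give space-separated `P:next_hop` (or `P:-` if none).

Answer: P0:NH0 P1:NH2 P2:NH3

Derivation:
Op 1: best P0=- P1=NH1 P2=-
Op 2: best P0=- P1=- P2=-
Op 3: best P0=- P1=- P2=NH1
Op 4: best P0=- P1=- P2=NH4
Op 5: best P0=- P1=- P2=NH4
Op 6: best P0=- P1=NH4 P2=NH4
Op 7: best P0=NH0 P1=NH4 P2=NH4
Op 8: best P0=NH0 P1=NH4 P2=NH4
Op 9: best P0=NH0 P1=NH2 P2=NH4
Op 10: best P0=NH0 P1=NH2 P2=NH3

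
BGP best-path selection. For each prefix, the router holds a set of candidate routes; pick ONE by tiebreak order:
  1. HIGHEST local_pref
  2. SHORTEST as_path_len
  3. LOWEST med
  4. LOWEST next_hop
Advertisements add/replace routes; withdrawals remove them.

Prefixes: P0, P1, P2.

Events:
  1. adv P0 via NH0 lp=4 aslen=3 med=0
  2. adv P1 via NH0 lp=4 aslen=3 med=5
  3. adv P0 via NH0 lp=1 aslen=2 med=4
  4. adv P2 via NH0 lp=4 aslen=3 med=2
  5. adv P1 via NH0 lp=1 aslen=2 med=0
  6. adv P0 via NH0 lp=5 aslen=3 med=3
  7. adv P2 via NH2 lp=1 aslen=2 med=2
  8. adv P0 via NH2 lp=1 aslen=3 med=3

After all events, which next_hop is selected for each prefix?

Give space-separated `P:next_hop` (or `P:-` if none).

Answer: P0:NH0 P1:NH0 P2:NH0

Derivation:
Op 1: best P0=NH0 P1=- P2=-
Op 2: best P0=NH0 P1=NH0 P2=-
Op 3: best P0=NH0 P1=NH0 P2=-
Op 4: best P0=NH0 P1=NH0 P2=NH0
Op 5: best P0=NH0 P1=NH0 P2=NH0
Op 6: best P0=NH0 P1=NH0 P2=NH0
Op 7: best P0=NH0 P1=NH0 P2=NH0
Op 8: best P0=NH0 P1=NH0 P2=NH0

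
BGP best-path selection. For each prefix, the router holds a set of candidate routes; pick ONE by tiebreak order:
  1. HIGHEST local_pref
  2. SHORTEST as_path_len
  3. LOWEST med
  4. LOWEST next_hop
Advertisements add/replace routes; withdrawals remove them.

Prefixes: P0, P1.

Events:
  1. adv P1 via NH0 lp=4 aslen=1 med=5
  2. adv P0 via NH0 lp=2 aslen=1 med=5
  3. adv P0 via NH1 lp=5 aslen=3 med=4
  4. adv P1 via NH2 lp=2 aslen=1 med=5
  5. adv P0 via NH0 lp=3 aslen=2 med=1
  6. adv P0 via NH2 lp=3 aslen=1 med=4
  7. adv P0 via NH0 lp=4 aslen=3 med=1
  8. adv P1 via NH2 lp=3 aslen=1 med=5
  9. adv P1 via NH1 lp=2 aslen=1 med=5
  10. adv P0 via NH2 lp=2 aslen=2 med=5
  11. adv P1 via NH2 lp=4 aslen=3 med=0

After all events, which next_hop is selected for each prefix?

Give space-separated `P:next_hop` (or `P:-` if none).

Answer: P0:NH1 P1:NH0

Derivation:
Op 1: best P0=- P1=NH0
Op 2: best P0=NH0 P1=NH0
Op 3: best P0=NH1 P1=NH0
Op 4: best P0=NH1 P1=NH0
Op 5: best P0=NH1 P1=NH0
Op 6: best P0=NH1 P1=NH0
Op 7: best P0=NH1 P1=NH0
Op 8: best P0=NH1 P1=NH0
Op 9: best P0=NH1 P1=NH0
Op 10: best P0=NH1 P1=NH0
Op 11: best P0=NH1 P1=NH0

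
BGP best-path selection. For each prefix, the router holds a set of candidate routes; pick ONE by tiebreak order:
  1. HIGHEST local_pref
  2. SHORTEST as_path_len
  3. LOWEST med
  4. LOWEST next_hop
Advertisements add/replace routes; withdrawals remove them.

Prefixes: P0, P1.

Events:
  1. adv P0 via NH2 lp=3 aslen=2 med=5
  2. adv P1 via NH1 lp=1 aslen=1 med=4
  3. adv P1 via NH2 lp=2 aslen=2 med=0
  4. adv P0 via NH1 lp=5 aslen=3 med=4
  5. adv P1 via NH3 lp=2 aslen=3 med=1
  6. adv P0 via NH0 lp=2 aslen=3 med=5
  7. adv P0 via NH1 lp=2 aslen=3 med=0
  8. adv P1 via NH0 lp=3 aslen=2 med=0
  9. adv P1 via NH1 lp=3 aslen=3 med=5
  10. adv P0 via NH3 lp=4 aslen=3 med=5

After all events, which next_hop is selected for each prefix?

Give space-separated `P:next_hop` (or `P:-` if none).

Answer: P0:NH3 P1:NH0

Derivation:
Op 1: best P0=NH2 P1=-
Op 2: best P0=NH2 P1=NH1
Op 3: best P0=NH2 P1=NH2
Op 4: best P0=NH1 P1=NH2
Op 5: best P0=NH1 P1=NH2
Op 6: best P0=NH1 P1=NH2
Op 7: best P0=NH2 P1=NH2
Op 8: best P0=NH2 P1=NH0
Op 9: best P0=NH2 P1=NH0
Op 10: best P0=NH3 P1=NH0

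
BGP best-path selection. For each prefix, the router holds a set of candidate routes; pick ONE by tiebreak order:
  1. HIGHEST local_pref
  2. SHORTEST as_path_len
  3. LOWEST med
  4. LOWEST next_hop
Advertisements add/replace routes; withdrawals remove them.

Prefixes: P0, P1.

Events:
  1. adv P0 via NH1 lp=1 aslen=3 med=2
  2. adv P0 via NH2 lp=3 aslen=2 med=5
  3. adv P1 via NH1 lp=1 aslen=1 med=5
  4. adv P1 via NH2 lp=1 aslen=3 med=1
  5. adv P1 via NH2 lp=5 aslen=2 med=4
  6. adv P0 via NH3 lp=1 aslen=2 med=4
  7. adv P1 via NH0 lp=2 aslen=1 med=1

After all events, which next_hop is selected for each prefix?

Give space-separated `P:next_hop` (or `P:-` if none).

Op 1: best P0=NH1 P1=-
Op 2: best P0=NH2 P1=-
Op 3: best P0=NH2 P1=NH1
Op 4: best P0=NH2 P1=NH1
Op 5: best P0=NH2 P1=NH2
Op 6: best P0=NH2 P1=NH2
Op 7: best P0=NH2 P1=NH2

Answer: P0:NH2 P1:NH2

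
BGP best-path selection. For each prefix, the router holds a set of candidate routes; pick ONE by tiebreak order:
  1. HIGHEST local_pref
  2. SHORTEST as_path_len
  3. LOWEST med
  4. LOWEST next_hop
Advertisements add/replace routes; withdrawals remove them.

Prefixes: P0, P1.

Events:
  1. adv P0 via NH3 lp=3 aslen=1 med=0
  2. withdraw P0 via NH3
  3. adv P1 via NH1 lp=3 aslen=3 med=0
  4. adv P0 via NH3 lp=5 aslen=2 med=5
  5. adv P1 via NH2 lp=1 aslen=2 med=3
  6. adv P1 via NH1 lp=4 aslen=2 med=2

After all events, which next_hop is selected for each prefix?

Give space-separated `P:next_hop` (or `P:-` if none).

Answer: P0:NH3 P1:NH1

Derivation:
Op 1: best P0=NH3 P1=-
Op 2: best P0=- P1=-
Op 3: best P0=- P1=NH1
Op 4: best P0=NH3 P1=NH1
Op 5: best P0=NH3 P1=NH1
Op 6: best P0=NH3 P1=NH1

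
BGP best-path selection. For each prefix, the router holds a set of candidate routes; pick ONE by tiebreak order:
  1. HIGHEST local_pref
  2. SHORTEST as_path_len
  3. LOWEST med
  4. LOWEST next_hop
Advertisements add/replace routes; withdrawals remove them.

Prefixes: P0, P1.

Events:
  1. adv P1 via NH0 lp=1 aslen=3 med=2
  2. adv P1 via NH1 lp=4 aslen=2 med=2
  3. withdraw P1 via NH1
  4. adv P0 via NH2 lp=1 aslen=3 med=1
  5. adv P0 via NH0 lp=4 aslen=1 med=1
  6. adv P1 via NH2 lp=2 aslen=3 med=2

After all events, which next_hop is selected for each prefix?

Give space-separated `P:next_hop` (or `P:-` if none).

Op 1: best P0=- P1=NH0
Op 2: best P0=- P1=NH1
Op 3: best P0=- P1=NH0
Op 4: best P0=NH2 P1=NH0
Op 5: best P0=NH0 P1=NH0
Op 6: best P0=NH0 P1=NH2

Answer: P0:NH0 P1:NH2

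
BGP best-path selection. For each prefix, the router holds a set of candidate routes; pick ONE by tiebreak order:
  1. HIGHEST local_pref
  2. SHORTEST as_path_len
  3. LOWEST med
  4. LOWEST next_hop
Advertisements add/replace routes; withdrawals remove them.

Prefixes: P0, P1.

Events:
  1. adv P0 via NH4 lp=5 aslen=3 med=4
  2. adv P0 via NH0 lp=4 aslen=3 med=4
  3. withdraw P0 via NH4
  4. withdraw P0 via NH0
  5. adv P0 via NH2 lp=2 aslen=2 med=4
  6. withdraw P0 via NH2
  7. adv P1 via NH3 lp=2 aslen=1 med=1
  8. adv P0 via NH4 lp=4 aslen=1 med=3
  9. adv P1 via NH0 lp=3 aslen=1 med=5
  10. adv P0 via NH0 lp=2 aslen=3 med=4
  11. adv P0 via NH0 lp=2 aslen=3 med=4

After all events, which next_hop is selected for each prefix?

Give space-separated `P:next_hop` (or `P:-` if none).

Op 1: best P0=NH4 P1=-
Op 2: best P0=NH4 P1=-
Op 3: best P0=NH0 P1=-
Op 4: best P0=- P1=-
Op 5: best P0=NH2 P1=-
Op 6: best P0=- P1=-
Op 7: best P0=- P1=NH3
Op 8: best P0=NH4 P1=NH3
Op 9: best P0=NH4 P1=NH0
Op 10: best P0=NH4 P1=NH0
Op 11: best P0=NH4 P1=NH0

Answer: P0:NH4 P1:NH0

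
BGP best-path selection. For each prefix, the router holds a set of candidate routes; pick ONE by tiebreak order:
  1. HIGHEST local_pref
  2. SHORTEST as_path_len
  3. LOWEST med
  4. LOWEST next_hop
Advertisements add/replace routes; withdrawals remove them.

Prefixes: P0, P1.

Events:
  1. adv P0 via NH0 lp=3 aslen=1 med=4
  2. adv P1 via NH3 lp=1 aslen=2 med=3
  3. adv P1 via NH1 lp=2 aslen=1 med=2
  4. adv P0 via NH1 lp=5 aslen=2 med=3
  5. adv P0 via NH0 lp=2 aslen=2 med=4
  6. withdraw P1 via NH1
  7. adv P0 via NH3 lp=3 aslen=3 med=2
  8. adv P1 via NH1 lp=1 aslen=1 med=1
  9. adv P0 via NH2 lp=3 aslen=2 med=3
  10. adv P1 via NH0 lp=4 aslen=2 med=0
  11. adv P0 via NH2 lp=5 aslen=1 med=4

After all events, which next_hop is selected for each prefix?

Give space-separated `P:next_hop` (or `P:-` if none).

Answer: P0:NH2 P1:NH0

Derivation:
Op 1: best P0=NH0 P1=-
Op 2: best P0=NH0 P1=NH3
Op 3: best P0=NH0 P1=NH1
Op 4: best P0=NH1 P1=NH1
Op 5: best P0=NH1 P1=NH1
Op 6: best P0=NH1 P1=NH3
Op 7: best P0=NH1 P1=NH3
Op 8: best P0=NH1 P1=NH1
Op 9: best P0=NH1 P1=NH1
Op 10: best P0=NH1 P1=NH0
Op 11: best P0=NH2 P1=NH0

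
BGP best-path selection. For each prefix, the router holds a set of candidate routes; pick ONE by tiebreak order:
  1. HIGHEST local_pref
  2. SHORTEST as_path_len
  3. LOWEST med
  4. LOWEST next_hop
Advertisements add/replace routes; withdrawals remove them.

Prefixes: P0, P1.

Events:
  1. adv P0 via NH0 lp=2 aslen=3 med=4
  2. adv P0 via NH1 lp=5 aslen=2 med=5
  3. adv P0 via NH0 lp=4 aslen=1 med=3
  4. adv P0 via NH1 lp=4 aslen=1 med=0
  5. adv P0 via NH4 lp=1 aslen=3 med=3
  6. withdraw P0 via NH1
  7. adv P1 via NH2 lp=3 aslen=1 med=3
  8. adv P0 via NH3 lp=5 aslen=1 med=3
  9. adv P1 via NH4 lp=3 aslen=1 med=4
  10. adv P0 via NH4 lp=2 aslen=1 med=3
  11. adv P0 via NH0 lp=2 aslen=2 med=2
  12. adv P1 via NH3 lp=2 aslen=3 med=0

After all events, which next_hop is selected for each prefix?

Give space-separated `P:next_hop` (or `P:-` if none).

Answer: P0:NH3 P1:NH2

Derivation:
Op 1: best P0=NH0 P1=-
Op 2: best P0=NH1 P1=-
Op 3: best P0=NH1 P1=-
Op 4: best P0=NH1 P1=-
Op 5: best P0=NH1 P1=-
Op 6: best P0=NH0 P1=-
Op 7: best P0=NH0 P1=NH2
Op 8: best P0=NH3 P1=NH2
Op 9: best P0=NH3 P1=NH2
Op 10: best P0=NH3 P1=NH2
Op 11: best P0=NH3 P1=NH2
Op 12: best P0=NH3 P1=NH2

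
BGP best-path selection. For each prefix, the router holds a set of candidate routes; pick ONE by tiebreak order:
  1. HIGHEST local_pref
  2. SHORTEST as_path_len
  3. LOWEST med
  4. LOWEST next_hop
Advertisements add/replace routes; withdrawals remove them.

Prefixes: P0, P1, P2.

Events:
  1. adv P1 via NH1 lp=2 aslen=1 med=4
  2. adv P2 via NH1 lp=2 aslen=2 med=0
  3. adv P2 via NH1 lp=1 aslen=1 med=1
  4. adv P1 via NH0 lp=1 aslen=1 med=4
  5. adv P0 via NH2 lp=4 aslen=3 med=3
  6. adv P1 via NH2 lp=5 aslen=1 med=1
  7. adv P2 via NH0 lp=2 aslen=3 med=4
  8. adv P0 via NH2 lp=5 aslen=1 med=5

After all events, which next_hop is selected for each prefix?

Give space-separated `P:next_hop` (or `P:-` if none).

Answer: P0:NH2 P1:NH2 P2:NH0

Derivation:
Op 1: best P0=- P1=NH1 P2=-
Op 2: best P0=- P1=NH1 P2=NH1
Op 3: best P0=- P1=NH1 P2=NH1
Op 4: best P0=- P1=NH1 P2=NH1
Op 5: best P0=NH2 P1=NH1 P2=NH1
Op 6: best P0=NH2 P1=NH2 P2=NH1
Op 7: best P0=NH2 P1=NH2 P2=NH0
Op 8: best P0=NH2 P1=NH2 P2=NH0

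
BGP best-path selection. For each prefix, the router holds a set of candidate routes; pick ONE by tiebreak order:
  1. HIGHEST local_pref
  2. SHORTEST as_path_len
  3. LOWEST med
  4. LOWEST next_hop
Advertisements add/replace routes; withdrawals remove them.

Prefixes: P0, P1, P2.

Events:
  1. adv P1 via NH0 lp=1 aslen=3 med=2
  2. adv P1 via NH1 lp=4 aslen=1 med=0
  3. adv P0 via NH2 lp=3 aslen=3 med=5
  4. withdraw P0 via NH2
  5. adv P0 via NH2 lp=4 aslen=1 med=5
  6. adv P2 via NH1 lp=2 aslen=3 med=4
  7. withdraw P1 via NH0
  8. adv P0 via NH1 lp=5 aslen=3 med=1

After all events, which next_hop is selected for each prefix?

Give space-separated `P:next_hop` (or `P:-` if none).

Answer: P0:NH1 P1:NH1 P2:NH1

Derivation:
Op 1: best P0=- P1=NH0 P2=-
Op 2: best P0=- P1=NH1 P2=-
Op 3: best P0=NH2 P1=NH1 P2=-
Op 4: best P0=- P1=NH1 P2=-
Op 5: best P0=NH2 P1=NH1 P2=-
Op 6: best P0=NH2 P1=NH1 P2=NH1
Op 7: best P0=NH2 P1=NH1 P2=NH1
Op 8: best P0=NH1 P1=NH1 P2=NH1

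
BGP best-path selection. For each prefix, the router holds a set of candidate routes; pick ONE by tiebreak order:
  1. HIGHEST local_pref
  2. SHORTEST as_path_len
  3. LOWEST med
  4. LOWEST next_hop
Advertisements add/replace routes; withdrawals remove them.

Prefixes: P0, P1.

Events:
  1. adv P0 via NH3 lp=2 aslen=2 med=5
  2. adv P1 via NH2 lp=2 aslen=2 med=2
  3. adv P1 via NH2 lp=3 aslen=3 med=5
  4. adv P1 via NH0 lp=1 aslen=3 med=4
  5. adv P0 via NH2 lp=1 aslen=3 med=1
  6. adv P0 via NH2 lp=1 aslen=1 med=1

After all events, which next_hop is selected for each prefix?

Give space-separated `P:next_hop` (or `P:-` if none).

Answer: P0:NH3 P1:NH2

Derivation:
Op 1: best P0=NH3 P1=-
Op 2: best P0=NH3 P1=NH2
Op 3: best P0=NH3 P1=NH2
Op 4: best P0=NH3 P1=NH2
Op 5: best P0=NH3 P1=NH2
Op 6: best P0=NH3 P1=NH2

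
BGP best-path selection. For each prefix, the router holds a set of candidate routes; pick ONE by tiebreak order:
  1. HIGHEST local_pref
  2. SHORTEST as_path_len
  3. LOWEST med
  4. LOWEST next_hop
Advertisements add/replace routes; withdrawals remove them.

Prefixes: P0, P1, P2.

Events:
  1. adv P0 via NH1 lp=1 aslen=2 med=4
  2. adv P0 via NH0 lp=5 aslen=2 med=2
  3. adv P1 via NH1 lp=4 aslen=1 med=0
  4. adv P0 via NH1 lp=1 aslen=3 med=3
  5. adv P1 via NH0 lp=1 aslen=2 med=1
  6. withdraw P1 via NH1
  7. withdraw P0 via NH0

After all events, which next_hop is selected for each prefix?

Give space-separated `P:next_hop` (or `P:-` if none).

Answer: P0:NH1 P1:NH0 P2:-

Derivation:
Op 1: best P0=NH1 P1=- P2=-
Op 2: best P0=NH0 P1=- P2=-
Op 3: best P0=NH0 P1=NH1 P2=-
Op 4: best P0=NH0 P1=NH1 P2=-
Op 5: best P0=NH0 P1=NH1 P2=-
Op 6: best P0=NH0 P1=NH0 P2=-
Op 7: best P0=NH1 P1=NH0 P2=-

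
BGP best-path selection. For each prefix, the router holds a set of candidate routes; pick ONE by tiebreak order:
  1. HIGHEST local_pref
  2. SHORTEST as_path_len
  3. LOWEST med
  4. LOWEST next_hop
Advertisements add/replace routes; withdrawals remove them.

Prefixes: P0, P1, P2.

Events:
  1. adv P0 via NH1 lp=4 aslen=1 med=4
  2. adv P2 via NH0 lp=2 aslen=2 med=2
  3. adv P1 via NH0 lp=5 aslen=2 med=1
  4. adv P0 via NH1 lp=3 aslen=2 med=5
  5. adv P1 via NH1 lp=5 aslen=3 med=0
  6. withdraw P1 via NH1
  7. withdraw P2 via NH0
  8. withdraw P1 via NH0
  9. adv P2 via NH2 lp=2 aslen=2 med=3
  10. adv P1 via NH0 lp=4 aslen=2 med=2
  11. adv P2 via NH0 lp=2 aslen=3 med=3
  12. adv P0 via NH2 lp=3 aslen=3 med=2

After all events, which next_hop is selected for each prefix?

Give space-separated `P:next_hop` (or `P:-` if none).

Op 1: best P0=NH1 P1=- P2=-
Op 2: best P0=NH1 P1=- P2=NH0
Op 3: best P0=NH1 P1=NH0 P2=NH0
Op 4: best P0=NH1 P1=NH0 P2=NH0
Op 5: best P0=NH1 P1=NH0 P2=NH0
Op 6: best P0=NH1 P1=NH0 P2=NH0
Op 7: best P0=NH1 P1=NH0 P2=-
Op 8: best P0=NH1 P1=- P2=-
Op 9: best P0=NH1 P1=- P2=NH2
Op 10: best P0=NH1 P1=NH0 P2=NH2
Op 11: best P0=NH1 P1=NH0 P2=NH2
Op 12: best P0=NH1 P1=NH0 P2=NH2

Answer: P0:NH1 P1:NH0 P2:NH2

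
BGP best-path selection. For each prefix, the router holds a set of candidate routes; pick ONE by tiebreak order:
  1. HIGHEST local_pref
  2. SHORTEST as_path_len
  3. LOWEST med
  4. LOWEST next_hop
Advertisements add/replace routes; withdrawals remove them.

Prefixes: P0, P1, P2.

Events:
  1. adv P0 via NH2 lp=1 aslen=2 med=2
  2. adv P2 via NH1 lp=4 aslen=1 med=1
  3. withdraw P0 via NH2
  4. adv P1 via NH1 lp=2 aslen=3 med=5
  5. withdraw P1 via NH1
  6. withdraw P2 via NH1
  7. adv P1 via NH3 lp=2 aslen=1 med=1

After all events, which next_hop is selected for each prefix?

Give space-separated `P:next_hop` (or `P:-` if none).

Answer: P0:- P1:NH3 P2:-

Derivation:
Op 1: best P0=NH2 P1=- P2=-
Op 2: best P0=NH2 P1=- P2=NH1
Op 3: best P0=- P1=- P2=NH1
Op 4: best P0=- P1=NH1 P2=NH1
Op 5: best P0=- P1=- P2=NH1
Op 6: best P0=- P1=- P2=-
Op 7: best P0=- P1=NH3 P2=-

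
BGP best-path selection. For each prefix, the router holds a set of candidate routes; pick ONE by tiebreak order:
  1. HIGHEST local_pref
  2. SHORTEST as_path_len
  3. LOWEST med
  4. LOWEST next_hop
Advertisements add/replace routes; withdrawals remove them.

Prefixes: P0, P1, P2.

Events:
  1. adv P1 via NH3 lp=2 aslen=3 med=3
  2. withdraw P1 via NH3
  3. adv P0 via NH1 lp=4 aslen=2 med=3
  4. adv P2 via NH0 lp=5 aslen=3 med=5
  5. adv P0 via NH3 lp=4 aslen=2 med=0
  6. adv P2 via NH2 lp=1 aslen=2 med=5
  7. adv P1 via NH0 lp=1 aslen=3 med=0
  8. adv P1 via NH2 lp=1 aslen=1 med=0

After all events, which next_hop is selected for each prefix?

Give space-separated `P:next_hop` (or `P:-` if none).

Op 1: best P0=- P1=NH3 P2=-
Op 2: best P0=- P1=- P2=-
Op 3: best P0=NH1 P1=- P2=-
Op 4: best P0=NH1 P1=- P2=NH0
Op 5: best P0=NH3 P1=- P2=NH0
Op 6: best P0=NH3 P1=- P2=NH0
Op 7: best P0=NH3 P1=NH0 P2=NH0
Op 8: best P0=NH3 P1=NH2 P2=NH0

Answer: P0:NH3 P1:NH2 P2:NH0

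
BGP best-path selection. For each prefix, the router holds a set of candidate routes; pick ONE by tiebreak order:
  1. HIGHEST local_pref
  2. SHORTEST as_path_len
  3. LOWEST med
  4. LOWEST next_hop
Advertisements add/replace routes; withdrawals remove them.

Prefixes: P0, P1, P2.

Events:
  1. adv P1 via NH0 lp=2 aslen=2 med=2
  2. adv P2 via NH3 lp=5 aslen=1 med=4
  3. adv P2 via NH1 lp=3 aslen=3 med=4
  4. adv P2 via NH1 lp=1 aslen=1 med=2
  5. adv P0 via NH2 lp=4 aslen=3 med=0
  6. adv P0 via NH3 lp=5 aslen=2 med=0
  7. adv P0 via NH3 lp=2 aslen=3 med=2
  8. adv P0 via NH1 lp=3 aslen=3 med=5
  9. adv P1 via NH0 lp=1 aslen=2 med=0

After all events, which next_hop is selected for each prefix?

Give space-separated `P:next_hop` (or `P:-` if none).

Answer: P0:NH2 P1:NH0 P2:NH3

Derivation:
Op 1: best P0=- P1=NH0 P2=-
Op 2: best P0=- P1=NH0 P2=NH3
Op 3: best P0=- P1=NH0 P2=NH3
Op 4: best P0=- P1=NH0 P2=NH3
Op 5: best P0=NH2 P1=NH0 P2=NH3
Op 6: best P0=NH3 P1=NH0 P2=NH3
Op 7: best P0=NH2 P1=NH0 P2=NH3
Op 8: best P0=NH2 P1=NH0 P2=NH3
Op 9: best P0=NH2 P1=NH0 P2=NH3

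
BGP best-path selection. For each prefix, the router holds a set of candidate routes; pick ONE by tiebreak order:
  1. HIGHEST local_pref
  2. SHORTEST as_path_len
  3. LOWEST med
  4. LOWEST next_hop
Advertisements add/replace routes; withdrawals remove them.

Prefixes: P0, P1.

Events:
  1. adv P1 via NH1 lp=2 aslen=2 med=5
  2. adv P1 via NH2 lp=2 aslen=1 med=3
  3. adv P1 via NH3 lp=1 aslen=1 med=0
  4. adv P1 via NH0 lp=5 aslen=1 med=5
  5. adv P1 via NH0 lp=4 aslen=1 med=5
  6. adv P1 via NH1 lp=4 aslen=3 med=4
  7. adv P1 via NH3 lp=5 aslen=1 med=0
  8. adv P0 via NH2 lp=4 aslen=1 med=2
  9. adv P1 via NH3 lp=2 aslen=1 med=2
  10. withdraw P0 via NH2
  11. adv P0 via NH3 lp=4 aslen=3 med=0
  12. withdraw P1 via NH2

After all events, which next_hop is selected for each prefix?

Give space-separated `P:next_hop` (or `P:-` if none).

Answer: P0:NH3 P1:NH0

Derivation:
Op 1: best P0=- P1=NH1
Op 2: best P0=- P1=NH2
Op 3: best P0=- P1=NH2
Op 4: best P0=- P1=NH0
Op 5: best P0=- P1=NH0
Op 6: best P0=- P1=NH0
Op 7: best P0=- P1=NH3
Op 8: best P0=NH2 P1=NH3
Op 9: best P0=NH2 P1=NH0
Op 10: best P0=- P1=NH0
Op 11: best P0=NH3 P1=NH0
Op 12: best P0=NH3 P1=NH0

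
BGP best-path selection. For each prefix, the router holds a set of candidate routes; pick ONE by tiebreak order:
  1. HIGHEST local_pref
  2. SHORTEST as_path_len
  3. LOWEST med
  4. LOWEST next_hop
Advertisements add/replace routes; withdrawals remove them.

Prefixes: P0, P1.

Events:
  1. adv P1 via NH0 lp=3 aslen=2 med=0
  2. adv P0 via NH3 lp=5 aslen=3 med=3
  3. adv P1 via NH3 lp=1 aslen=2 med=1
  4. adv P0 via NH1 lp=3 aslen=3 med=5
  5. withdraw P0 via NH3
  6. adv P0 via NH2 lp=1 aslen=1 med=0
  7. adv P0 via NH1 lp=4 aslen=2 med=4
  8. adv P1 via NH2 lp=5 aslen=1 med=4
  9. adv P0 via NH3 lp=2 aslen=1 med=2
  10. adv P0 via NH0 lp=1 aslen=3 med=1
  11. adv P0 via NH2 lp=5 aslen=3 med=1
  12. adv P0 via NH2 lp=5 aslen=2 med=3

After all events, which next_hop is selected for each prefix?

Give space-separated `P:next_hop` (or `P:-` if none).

Op 1: best P0=- P1=NH0
Op 2: best P0=NH3 P1=NH0
Op 3: best P0=NH3 P1=NH0
Op 4: best P0=NH3 P1=NH0
Op 5: best P0=NH1 P1=NH0
Op 6: best P0=NH1 P1=NH0
Op 7: best P0=NH1 P1=NH0
Op 8: best P0=NH1 P1=NH2
Op 9: best P0=NH1 P1=NH2
Op 10: best P0=NH1 P1=NH2
Op 11: best P0=NH2 P1=NH2
Op 12: best P0=NH2 P1=NH2

Answer: P0:NH2 P1:NH2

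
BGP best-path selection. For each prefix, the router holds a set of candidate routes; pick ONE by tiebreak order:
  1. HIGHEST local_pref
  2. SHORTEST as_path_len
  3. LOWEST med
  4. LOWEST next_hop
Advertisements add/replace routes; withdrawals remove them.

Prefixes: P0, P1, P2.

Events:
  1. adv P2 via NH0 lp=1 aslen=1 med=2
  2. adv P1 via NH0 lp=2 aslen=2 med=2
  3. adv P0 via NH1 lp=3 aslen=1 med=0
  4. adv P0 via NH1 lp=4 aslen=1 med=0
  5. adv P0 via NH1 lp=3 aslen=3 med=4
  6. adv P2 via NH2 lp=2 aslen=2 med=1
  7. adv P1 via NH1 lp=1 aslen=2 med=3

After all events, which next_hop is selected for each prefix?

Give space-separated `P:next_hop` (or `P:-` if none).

Op 1: best P0=- P1=- P2=NH0
Op 2: best P0=- P1=NH0 P2=NH0
Op 3: best P0=NH1 P1=NH0 P2=NH0
Op 4: best P0=NH1 P1=NH0 P2=NH0
Op 5: best P0=NH1 P1=NH0 P2=NH0
Op 6: best P0=NH1 P1=NH0 P2=NH2
Op 7: best P0=NH1 P1=NH0 P2=NH2

Answer: P0:NH1 P1:NH0 P2:NH2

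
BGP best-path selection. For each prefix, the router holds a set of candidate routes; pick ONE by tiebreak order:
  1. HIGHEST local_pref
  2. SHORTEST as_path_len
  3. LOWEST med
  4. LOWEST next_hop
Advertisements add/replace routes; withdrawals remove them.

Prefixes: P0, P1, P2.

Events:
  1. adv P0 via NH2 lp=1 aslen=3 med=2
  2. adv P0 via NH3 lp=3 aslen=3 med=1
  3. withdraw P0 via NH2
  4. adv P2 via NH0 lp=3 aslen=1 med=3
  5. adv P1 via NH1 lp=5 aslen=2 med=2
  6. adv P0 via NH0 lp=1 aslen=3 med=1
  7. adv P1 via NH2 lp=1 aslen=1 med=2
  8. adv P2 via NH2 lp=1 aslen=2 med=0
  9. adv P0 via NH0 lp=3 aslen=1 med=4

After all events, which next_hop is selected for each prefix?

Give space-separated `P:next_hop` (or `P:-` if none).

Op 1: best P0=NH2 P1=- P2=-
Op 2: best P0=NH3 P1=- P2=-
Op 3: best P0=NH3 P1=- P2=-
Op 4: best P0=NH3 P1=- P2=NH0
Op 5: best P0=NH3 P1=NH1 P2=NH0
Op 6: best P0=NH3 P1=NH1 P2=NH0
Op 7: best P0=NH3 P1=NH1 P2=NH0
Op 8: best P0=NH3 P1=NH1 P2=NH0
Op 9: best P0=NH0 P1=NH1 P2=NH0

Answer: P0:NH0 P1:NH1 P2:NH0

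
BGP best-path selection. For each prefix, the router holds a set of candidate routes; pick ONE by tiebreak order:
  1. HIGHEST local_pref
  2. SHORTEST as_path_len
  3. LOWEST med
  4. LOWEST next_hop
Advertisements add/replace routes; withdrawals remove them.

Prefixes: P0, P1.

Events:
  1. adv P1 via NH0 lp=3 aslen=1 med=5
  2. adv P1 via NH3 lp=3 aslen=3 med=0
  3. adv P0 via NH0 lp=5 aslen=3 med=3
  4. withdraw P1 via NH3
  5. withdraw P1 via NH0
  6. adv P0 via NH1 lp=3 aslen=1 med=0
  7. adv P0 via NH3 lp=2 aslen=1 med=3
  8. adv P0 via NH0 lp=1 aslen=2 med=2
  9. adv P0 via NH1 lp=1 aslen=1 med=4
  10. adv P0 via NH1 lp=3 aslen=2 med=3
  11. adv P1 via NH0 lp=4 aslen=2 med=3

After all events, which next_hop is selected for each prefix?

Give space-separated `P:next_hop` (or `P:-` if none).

Op 1: best P0=- P1=NH0
Op 2: best P0=- P1=NH0
Op 3: best P0=NH0 P1=NH0
Op 4: best P0=NH0 P1=NH0
Op 5: best P0=NH0 P1=-
Op 6: best P0=NH0 P1=-
Op 7: best P0=NH0 P1=-
Op 8: best P0=NH1 P1=-
Op 9: best P0=NH3 P1=-
Op 10: best P0=NH1 P1=-
Op 11: best P0=NH1 P1=NH0

Answer: P0:NH1 P1:NH0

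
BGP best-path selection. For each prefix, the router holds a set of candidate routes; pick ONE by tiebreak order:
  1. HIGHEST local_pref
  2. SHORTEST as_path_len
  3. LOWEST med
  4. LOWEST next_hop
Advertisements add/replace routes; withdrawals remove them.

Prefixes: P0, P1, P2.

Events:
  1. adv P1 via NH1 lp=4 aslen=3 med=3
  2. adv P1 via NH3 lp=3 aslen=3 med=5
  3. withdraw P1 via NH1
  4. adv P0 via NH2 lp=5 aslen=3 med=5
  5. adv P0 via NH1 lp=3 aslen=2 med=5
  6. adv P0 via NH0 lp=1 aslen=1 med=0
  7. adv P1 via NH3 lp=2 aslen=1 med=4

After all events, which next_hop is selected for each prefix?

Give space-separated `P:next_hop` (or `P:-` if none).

Op 1: best P0=- P1=NH1 P2=-
Op 2: best P0=- P1=NH1 P2=-
Op 3: best P0=- P1=NH3 P2=-
Op 4: best P0=NH2 P1=NH3 P2=-
Op 5: best P0=NH2 P1=NH3 P2=-
Op 6: best P0=NH2 P1=NH3 P2=-
Op 7: best P0=NH2 P1=NH3 P2=-

Answer: P0:NH2 P1:NH3 P2:-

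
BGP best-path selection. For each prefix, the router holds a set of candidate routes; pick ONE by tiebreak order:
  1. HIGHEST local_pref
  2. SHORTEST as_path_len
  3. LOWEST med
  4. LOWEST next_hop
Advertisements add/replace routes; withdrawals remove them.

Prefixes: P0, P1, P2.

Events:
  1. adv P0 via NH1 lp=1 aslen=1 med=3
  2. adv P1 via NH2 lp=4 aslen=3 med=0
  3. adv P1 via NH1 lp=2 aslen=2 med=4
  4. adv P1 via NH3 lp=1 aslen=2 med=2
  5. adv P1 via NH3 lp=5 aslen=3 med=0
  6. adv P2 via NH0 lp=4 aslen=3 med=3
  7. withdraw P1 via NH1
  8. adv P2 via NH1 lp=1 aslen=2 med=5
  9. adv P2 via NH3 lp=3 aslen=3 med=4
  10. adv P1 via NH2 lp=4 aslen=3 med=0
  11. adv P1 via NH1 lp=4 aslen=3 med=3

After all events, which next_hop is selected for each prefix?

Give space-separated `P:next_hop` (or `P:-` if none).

Answer: P0:NH1 P1:NH3 P2:NH0

Derivation:
Op 1: best P0=NH1 P1=- P2=-
Op 2: best P0=NH1 P1=NH2 P2=-
Op 3: best P0=NH1 P1=NH2 P2=-
Op 4: best P0=NH1 P1=NH2 P2=-
Op 5: best P0=NH1 P1=NH3 P2=-
Op 6: best P0=NH1 P1=NH3 P2=NH0
Op 7: best P0=NH1 P1=NH3 P2=NH0
Op 8: best P0=NH1 P1=NH3 P2=NH0
Op 9: best P0=NH1 P1=NH3 P2=NH0
Op 10: best P0=NH1 P1=NH3 P2=NH0
Op 11: best P0=NH1 P1=NH3 P2=NH0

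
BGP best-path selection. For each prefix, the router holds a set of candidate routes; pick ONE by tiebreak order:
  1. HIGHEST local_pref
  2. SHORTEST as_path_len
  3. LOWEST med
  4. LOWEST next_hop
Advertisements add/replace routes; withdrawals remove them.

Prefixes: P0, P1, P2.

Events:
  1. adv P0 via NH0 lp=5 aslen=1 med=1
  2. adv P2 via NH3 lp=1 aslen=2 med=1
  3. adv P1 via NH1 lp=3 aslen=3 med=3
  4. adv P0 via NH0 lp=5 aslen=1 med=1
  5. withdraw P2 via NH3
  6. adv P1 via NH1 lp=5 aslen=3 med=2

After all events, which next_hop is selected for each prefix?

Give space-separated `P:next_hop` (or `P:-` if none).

Op 1: best P0=NH0 P1=- P2=-
Op 2: best P0=NH0 P1=- P2=NH3
Op 3: best P0=NH0 P1=NH1 P2=NH3
Op 4: best P0=NH0 P1=NH1 P2=NH3
Op 5: best P0=NH0 P1=NH1 P2=-
Op 6: best P0=NH0 P1=NH1 P2=-

Answer: P0:NH0 P1:NH1 P2:-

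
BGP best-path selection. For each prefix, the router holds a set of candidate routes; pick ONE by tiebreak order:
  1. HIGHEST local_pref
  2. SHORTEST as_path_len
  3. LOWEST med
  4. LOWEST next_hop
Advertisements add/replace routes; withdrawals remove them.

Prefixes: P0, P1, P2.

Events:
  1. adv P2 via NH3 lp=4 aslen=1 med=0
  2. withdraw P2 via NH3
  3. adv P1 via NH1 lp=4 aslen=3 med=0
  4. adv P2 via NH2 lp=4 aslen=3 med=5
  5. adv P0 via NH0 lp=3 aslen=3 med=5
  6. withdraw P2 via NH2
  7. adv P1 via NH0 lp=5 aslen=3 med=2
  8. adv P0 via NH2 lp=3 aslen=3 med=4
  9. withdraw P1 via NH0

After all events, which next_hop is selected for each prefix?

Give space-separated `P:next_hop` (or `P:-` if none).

Answer: P0:NH2 P1:NH1 P2:-

Derivation:
Op 1: best P0=- P1=- P2=NH3
Op 2: best P0=- P1=- P2=-
Op 3: best P0=- P1=NH1 P2=-
Op 4: best P0=- P1=NH1 P2=NH2
Op 5: best P0=NH0 P1=NH1 P2=NH2
Op 6: best P0=NH0 P1=NH1 P2=-
Op 7: best P0=NH0 P1=NH0 P2=-
Op 8: best P0=NH2 P1=NH0 P2=-
Op 9: best P0=NH2 P1=NH1 P2=-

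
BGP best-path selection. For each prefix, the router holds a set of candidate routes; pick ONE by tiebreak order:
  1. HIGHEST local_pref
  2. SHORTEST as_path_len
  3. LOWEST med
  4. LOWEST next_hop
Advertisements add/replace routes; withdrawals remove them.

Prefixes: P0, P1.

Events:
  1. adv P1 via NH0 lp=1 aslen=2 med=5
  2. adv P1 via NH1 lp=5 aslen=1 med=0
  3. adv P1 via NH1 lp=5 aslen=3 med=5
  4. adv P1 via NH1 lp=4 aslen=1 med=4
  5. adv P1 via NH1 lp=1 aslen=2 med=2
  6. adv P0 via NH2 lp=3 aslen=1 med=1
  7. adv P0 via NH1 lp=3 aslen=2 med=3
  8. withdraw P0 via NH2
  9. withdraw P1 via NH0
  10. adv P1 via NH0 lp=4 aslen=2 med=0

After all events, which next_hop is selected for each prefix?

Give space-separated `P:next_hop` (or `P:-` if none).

Op 1: best P0=- P1=NH0
Op 2: best P0=- P1=NH1
Op 3: best P0=- P1=NH1
Op 4: best P0=- P1=NH1
Op 5: best P0=- P1=NH1
Op 6: best P0=NH2 P1=NH1
Op 7: best P0=NH2 P1=NH1
Op 8: best P0=NH1 P1=NH1
Op 9: best P0=NH1 P1=NH1
Op 10: best P0=NH1 P1=NH0

Answer: P0:NH1 P1:NH0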